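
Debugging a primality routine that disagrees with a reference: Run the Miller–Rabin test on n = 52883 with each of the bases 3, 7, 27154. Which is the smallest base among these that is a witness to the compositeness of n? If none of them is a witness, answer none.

n − 1 = 52882 = 2^1 · 26441, so s = 1 and d = 26441.
Base 3: x_0 = 3^26441 mod 52883 = 1. x_0 = 1, so 3 is not a witness.
Base 7: x_0 = 7^26441 mod 52883 = 1. x_0 = 1, so 7 is not a witness.
Base 27154: x_0 = 27154^26441 mod 52883 = 1. x_0 = 1, so 27154 is not a witness.
No listed base is a witness for 52883.

none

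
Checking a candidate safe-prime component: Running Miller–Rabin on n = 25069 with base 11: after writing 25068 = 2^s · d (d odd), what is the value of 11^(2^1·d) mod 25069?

1870

n − 1 = 25068 = 2^2 · 6267, so s = 2 and d = 6267.
x_0 = 11^6267 mod 25069 = 594.
x_1 = 594^2 mod 25069 = 1870.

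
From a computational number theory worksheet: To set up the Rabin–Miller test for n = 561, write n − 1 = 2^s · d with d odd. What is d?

35

Halving: 560 → 280 → 140 → 70 → 35; 35 is odd.
So 560 = 2^4 · 35.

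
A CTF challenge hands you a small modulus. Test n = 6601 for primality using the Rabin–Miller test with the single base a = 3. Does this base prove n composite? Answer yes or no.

n − 1 = 6600 = 2^3 · 825, so s = 3 and d = 825.
x_0 = 3^825 mod 6601 = 3037.
x_0 is neither 1 nor 6600, so continue squaring.
x_1 = 3037^2 mod 6601 = 1772.
x_2 = 1772^2 mod 6601 = 4509.
Reached i = s−1 = 2 without hitting −1: 3 is a Miller–Rabin witness and 6601 is composite.

yes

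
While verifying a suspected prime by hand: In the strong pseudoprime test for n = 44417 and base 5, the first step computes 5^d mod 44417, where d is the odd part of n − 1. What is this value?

n − 1 = 44416 = 2^7 · 347, so s = 7 and d = 347.
By repeated squaring, 5^347 ≡ 8044 (mod 44417).

8044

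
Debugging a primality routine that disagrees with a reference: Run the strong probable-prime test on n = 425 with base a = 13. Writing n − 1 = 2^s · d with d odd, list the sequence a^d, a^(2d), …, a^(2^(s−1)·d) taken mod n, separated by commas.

n − 1 = 424 = 2^3 · 53, so s = 3 and d = 53.
x_0 = 13^53 mod 425 = 353.
x_1 = 353^2 mod 425 = 84.
x_2 = 84^2 mod 425 = 256.

353, 84, 256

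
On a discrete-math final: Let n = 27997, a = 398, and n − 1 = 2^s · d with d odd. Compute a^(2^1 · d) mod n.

n − 1 = 27996 = 2^2 · 6999, so s = 2 and d = 6999.
x_0 = 398^6999 mod 27997 = 1.
x_1 = 1^2 mod 27997 = 1.

1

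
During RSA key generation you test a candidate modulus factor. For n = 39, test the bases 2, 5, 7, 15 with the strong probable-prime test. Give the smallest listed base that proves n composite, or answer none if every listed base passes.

2

n − 1 = 38 = 2^1 · 19, so s = 1 and d = 19.
Base 2: x_0 = 2^19 mod 39 = 11. x_0 ∉ {1, 38} and s = 1, so 2 is a Miller–Rabin witness and 39 is composite.
Base 5: x_0 = 5^19 mod 39 = 8. x_0 ∉ {1, 38} and s = 1, so 5 is a Miller–Rabin witness and 39 is composite.
Base 7: x_0 = 7^19 mod 39 = 19. x_0 ∉ {1, 38} and s = 1, so 7 is a Miller–Rabin witness and 39 is composite.
Base 15: x_0 = 15^19 mod 39 = 24. x_0 ∉ {1, 38} and s = 1, so 15 is a Miller–Rabin witness and 39 is composite.
The smallest witness among the given bases is 2.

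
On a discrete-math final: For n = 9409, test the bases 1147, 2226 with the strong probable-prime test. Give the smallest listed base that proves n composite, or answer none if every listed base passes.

n − 1 = 9408 = 2^6 · 147, so s = 6 and d = 147.
Base 1147: x_0 = 1147^147 mod 9409 = 2488. x_0 is neither 1 nor 9408, so continue squaring. x_1 = 2488^2 mod 9409 = 8431. x_2 = 8431^2 mod 9409 = 6175. x_3 = 6175^2 mod 9409 = 5357. x_4 = 5357^2 mod 9409 = 9408. x_4 ≡ −1, so 1147 is not a witness.
Base 2226: x_0 = 2226^147 mod 9409 = 3617. x_0 is neither 1 nor 9408, so continue squaring. x_1 = 3617^2 mod 9409 = 4179. x_2 = 4179^2 mod 9409 = 937. x_3 = 937^2 mod 9409 = 2932. x_4 = 2932^2 mod 9409 = 6207. x_5 = 6207^2 mod 9409 = 6403. Reached i = s−1 = 5 without hitting −1: 2226 is a Miller–Rabin witness and 9409 is composite.
The smallest witness among the given bases is 2226.

2226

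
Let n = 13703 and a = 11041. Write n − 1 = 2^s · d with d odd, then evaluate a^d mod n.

3565

n − 1 = 13702 = 2^1 · 6851, so s = 1 and d = 6851.
11041^6851 mod 13703 = 3565.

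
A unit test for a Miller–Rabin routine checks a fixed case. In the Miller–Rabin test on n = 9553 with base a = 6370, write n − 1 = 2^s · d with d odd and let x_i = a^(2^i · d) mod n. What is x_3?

n − 1 = 9552 = 2^4 · 597, so s = 4 and d = 597.
x_0 = 6370^597 mod 9553 = 6128.
x_1 = 6128^2 mod 9553 = 9094.
x_2 = 9094^2 mod 9553 = 515.
x_3 = 515^2 mod 9553 = 7294.

7294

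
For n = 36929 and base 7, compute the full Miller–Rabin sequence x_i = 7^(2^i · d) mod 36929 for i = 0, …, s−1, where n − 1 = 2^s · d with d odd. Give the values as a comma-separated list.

n − 1 = 36928 = 2^6 · 577, so s = 6 and d = 577.
x_0 = 7^577 mod 36929 = 5828.
x_1 = 5828^2 mod 36929 = 27833.
x_2 = 27833^2 mod 36929 = 16256.
x_3 = 16256^2 mod 36929 = 30541.
x_4 = 30541^2 mod 36929 = 36928.
x_5 = 36928^2 mod 36929 = 1.

5828, 27833, 16256, 30541, 36928, 1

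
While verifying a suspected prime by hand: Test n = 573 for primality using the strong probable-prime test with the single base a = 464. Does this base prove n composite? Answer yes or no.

yes

n − 1 = 572 = 2^2 · 143, so s = 2 and d = 143.
x_0 = 464^143 mod 573 = 524.
x_0 is neither 1 nor 572, so continue squaring.
x_1 = 524^2 mod 573 = 109.
Reached i = s−1 = 1 without hitting −1: 464 is a Miller–Rabin witness and 573 is composite.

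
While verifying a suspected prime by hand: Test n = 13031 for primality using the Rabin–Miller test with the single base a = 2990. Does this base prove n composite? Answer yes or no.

n − 1 = 13030 = 2^1 · 6515, so s = 1 and d = 6515.
Repeated squaring mod 13031: 2990^1 ≡ 2990, 2990^2 ≡ 834, 2990^4 ≡ 4913, 2990^8 ≡ 4157, 2990^16 ≡ 1543, 2990^32 ≡ 9207, 2990^64 ≡ 2194, 2990^128 ≡ 5197, 2990^256 ≡ 8577, 2990^512 ≡ 4934, 2990^1024 ≡ 2448, 2990^2048 ≡ 11475, 2990^4096 ≡ 10401.
6515 = 4096 + 2048 + 256 + 64 + 32 + 16 + 2 + 1, so 2990^6515 ≡ 10401·11475·8577·2194·9207·1543·834·2990 ≡ 11345 (mod 13031).
x_0 = 2990^6515 mod 13031 = 11345.
x_0 ∉ {1, 13030} and s = 1, so 2990 is a Miller–Rabin witness and 13031 is composite.

yes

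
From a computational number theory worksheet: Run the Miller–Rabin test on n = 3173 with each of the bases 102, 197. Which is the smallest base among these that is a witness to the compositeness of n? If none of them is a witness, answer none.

102

n − 1 = 3172 = 2^2 · 793, so s = 2 and d = 793.
Base 102: x_0 = 102^793 mod 3173 = 2021. x_0 is neither 1 nor 3172, so continue squaring. x_1 = 2021^2 mod 3173 = 790. Reached i = s−1 = 1 without hitting −1: 102 is a Miller–Rabin witness and 3173 is composite.
Base 197: x_0 = 197^793 mod 3173 = 1147. x_0 is neither 1 nor 3172, so continue squaring. x_1 = 1147^2 mod 3173 = 1987. Reached i = s−1 = 1 without hitting −1: 197 is a Miller–Rabin witness and 3173 is composite.
The smallest witness among the given bases is 102.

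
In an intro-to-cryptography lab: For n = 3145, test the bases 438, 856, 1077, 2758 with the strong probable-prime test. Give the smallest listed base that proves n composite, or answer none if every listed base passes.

856

n − 1 = 3144 = 2^3 · 393, so s = 3 and d = 393.
Base 438: x_0 = 438^393 mod 3145 = 438. x_0 is neither 1 nor 3144, so continue squaring. x_1 = 438^2 mod 3145 = 3144. x_1 ≡ −1, so 438 is not a witness.
Base 856: x_0 = 856^393 mod 3145 = 2561. x_0 is neither 1 nor 3144, so continue squaring. x_1 = 2561^2 mod 3145 = 1396. x_2 = 1396^2 mod 3145 = 2061. Reached i = s−1 = 2 without hitting −1: 856 is a Miller–Rabin witness and 3145 is composite.
Base 1077: x_0 = 1077^393 mod 3145 = 2527. x_0 is neither 1 nor 3144, so continue squaring. x_1 = 2527^2 mod 3145 = 1379. x_2 = 1379^2 mod 3145 = 2061. Reached i = s−1 = 2 without hitting −1: 1077 is a Miller–Rabin witness and 3145 is composite.
Base 2758: x_0 = 2758^393 mod 3145 = 1568. x_0 is neither 1 nor 3144, so continue squaring. x_1 = 1568^2 mod 3145 = 2379. x_2 = 2379^2 mod 3145 = 1786. Reached i = s−1 = 2 without hitting −1: 2758 is a Miller–Rabin witness and 3145 is composite.
The smallest witness among the given bases is 856.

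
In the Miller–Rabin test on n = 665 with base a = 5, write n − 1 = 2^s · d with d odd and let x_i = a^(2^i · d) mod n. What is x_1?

625

n − 1 = 664 = 2^3 · 83, so s = 3 and d = 83.
Repeated squaring mod 665: 5^1 ≡ 5, 5^2 ≡ 25, 5^4 ≡ 625, 5^8 ≡ 270, 5^16 ≡ 415, 5^32 ≡ 655, 5^64 ≡ 100.
83 = 64 + 16 + 2 + 1, so 5^83 ≡ 100·415·25·5 ≡ 500 (mod 665).
x_0 = 500.
x_1 = 500^2 mod 665 = 625.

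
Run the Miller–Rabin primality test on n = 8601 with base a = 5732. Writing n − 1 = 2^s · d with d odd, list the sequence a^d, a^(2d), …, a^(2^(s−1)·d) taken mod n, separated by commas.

3395, 685, 4771

n − 1 = 8600 = 2^3 · 1075, so s = 3 and d = 1075.
x_0 = 5732^1075 mod 8601 = 3395.
x_1 = 3395^2 mod 8601 = 685.
x_2 = 685^2 mod 8601 = 4771.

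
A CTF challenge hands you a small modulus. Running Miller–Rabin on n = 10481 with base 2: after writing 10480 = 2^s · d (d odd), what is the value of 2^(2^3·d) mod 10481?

n − 1 = 10480 = 2^4 · 655, so s = 4 and d = 655.
x_0 = 2^655 mod 10481 = 3035.
x_1 = 3035^2 mod 10481 = 8907.
x_2 = 8907^2 mod 10481 = 3960.
x_3 = 3960^2 mod 10481 = 2024.

2024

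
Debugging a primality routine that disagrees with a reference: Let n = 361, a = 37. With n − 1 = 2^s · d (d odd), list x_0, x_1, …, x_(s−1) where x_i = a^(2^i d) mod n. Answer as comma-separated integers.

n − 1 = 360 = 2^3 · 45, so s = 3 and d = 45.
x_0 = 37^45 mod 361 = 265.
x_1 = 265^2 mod 361 = 191.
x_2 = 191^2 mod 361 = 20.

265, 191, 20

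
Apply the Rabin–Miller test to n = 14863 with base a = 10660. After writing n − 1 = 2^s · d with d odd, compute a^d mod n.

n − 1 = 14862 = 2^1 · 7431, so s = 1 and d = 7431.
Repeated squaring mod 14863: 10660^1 ≡ 10660, 10660^2 ≡ 7965, 10660^4 ≡ 5941, 10660^8 ≡ 10719, 10660^16 ≡ 5971, 10660^32 ≡ 11367, 10660^64 ≡ 4630, 10660^128 ≡ 4454, 10660^256 ≡ 10874, 10660^512 ≡ 8711, 10660^1024 ≡ 5906, 10660^2048 ≡ 12238, 10660^4096 ≡ 9056.
7431 = 4096 + 2048 + 1024 + 256 + 4 + 2 + 1, so 10660^7431 ≡ 9056·12238·5906·10874·5941·7965·10660 ≡ 11018 (mod 14863).

11018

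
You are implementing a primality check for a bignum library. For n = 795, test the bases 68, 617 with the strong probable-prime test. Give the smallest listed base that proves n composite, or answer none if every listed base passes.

68

n − 1 = 794 = 2^1 · 397, so s = 1 and d = 397.
Base 68: x_0 = 68^397 mod 795 = 413. x_0 ∉ {1, 794} and s = 1, so 68 is a Miller–Rabin witness and 795 is composite.
Base 617: x_0 = 617^397 mod 795 = 557. x_0 ∉ {1, 794} and s = 1, so 617 is a Miller–Rabin witness and 795 is composite.
The smallest witness among the given bases is 68.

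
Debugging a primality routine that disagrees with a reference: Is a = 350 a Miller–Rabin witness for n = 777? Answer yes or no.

n − 1 = 776 = 2^3 · 97, so s = 3 and d = 97.
By repeated squaring, 350^97 ≡ 392 (mod 777).
x_0 = 350^97 mod 777 = 392.
x_0 is neither 1 nor 776, so continue squaring.
x_1 = 392^2 mod 777 = 595.
x_2 = 595^2 mod 777 = 490.
Reached i = s−1 = 2 without hitting −1: 350 is a Miller–Rabin witness and 777 is composite.

yes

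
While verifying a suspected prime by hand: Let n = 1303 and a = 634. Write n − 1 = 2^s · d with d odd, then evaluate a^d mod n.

1302

n − 1 = 1302 = 2^1 · 651, so s = 1 and d = 651.
634^651 mod 1303 = 1302.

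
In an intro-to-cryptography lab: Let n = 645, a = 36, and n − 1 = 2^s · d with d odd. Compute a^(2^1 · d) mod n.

n − 1 = 644 = 2^2 · 161, so s = 2 and d = 161.
Repeated squaring mod 645: 36^1 ≡ 36, 36^2 ≡ 6, 36^4 ≡ 36, 36^8 ≡ 6, 36^16 ≡ 36, 36^32 ≡ 6, 36^64 ≡ 36, 36^128 ≡ 6.
161 = 128 + 32 + 1, so 36^161 ≡ 6·6·36 ≡ 6 (mod 645).
x_0 = 6.
x_1 = 6^2 mod 645 = 36.

36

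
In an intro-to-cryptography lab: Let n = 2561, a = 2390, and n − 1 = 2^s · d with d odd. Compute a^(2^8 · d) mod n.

n − 1 = 2560 = 2^9 · 5, so s = 9 and d = 5.
By repeated squaring, 2390^5 ≡ 306 (mod 2561).
x_0 = 306.
x_1 = 306^2 mod 2561 = 1440.
x_2 = 1440^2 mod 2561 = 1751.
x_3 = 1751^2 mod 2561 = 484.
x_4 = 484^2 mod 2561 = 1205.
x_5 = 1205^2 mod 2561 = 2499.
x_6 = 2499^2 mod 2561 = 1283.
x_7 = 1283^2 mod 2561 = 1927.
x_8 = 1927^2 mod 2561 = 2440.

2440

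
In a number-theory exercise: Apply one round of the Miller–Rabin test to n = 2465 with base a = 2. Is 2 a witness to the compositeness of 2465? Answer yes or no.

n − 1 = 2464 = 2^5 · 77, so s = 5 and d = 77.
x_0 = 2^77 mod 2465 = 1902.
x_0 is neither 1 nor 2464, so continue squaring.
x_1 = 1902^2 mod 2465 = 1449.
x_2 = 1449^2 mod 2465 = 1886.
x_3 = 1886^2 mod 2465 = 1.
x_3 = 1 but x_2 ≠ ±1, a nontrivial square root of 1 — 2 is a witness and 2465 is composite.

yes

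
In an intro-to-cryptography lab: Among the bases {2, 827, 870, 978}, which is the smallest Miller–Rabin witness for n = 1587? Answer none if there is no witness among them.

n − 1 = 1586 = 2^1 · 793, so s = 1 and d = 793.
Base 2: x_0 = 2^793 mod 1587 = 1175. x_0 ∉ {1, 1586} and s = 1, so 2 is a Miller–Rabin witness and 1587 is composite.
Base 827: x_0 = 827^793 mod 1587 = 1172. x_0 ∉ {1, 1586} and s = 1, so 827 is a Miller–Rabin witness and 1587 is composite.
Base 870: x_0 = 870^793 mod 1587 = 1215. x_0 ∉ {1, 1586} and s = 1, so 870 is a Miller–Rabin witness and 1587 is composite.
Base 978: x_0 = 978^793 mod 1587 = 12. x_0 ∉ {1, 1586} and s = 1, so 978 is a Miller–Rabin witness and 1587 is composite.
The smallest witness among the given bases is 2.

2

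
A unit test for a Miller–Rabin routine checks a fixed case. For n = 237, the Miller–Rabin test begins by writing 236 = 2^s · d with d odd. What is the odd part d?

Halving: 236 → 118 → 59; 59 is odd.
So 236 = 2^2 · 59.

59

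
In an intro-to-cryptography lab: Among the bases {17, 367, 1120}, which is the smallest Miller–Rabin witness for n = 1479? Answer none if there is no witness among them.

17

n − 1 = 1478 = 2^1 · 739, so s = 1 and d = 739.
Base 17: x_0 = 17^739 mod 1479 = 476. x_0 ∉ {1, 1478} and s = 1, so 17 is a Miller–Rabin witness and 1479 is composite.
Base 367: x_0 = 367^739 mod 1479 = 694. x_0 ∉ {1, 1478} and s = 1, so 367 is a Miller–Rabin witness and 1479 is composite.
Base 1120: x_0 = 1120^739 mod 1479 = 1063. x_0 ∉ {1, 1478} and s = 1, so 1120 is a Miller–Rabin witness and 1479 is composite.
The smallest witness among the given bases is 17.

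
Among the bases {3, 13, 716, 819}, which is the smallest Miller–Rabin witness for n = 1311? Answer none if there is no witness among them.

3

n − 1 = 1310 = 2^1 · 655, so s = 1 and d = 655.
Base 3: x_0 = 3^655 mod 1311 = 591. x_0 ∉ {1, 1310} and s = 1, so 3 is a Miller–Rabin witness and 1311 is composite.
Base 13: x_0 = 13^655 mod 1311 = 466. x_0 ∉ {1, 1310} and s = 1, so 13 is a Miller–Rabin witness and 1311 is composite.
Base 716: x_0 = 716^655 mod 1311 = 200. x_0 ∉ {1, 1310} and s = 1, so 716 is a Miller–Rabin witness and 1311 is composite.
Base 819: x_0 = 819^655 mod 1311 = 204. x_0 ∉ {1, 1310} and s = 1, so 819 is a Miller–Rabin witness and 1311 is composite.
The smallest witness among the given bases is 3.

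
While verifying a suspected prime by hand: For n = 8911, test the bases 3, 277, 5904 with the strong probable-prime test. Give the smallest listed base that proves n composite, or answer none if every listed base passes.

none

n − 1 = 8910 = 2^1 · 4455, so s = 1 and d = 4455.
Base 3: x_0 = 3^4455 mod 8911 = 8910. x_0 = 8910 ≡ −1, so 3 is not a witness.
Base 277: x_0 = 277^4455 mod 8911 = 1. x_0 = 1, so 277 is not a witness.
Base 5904: x_0 = 5904^4455 mod 8911 = 8910. x_0 = 8910 ≡ −1, so 5904 is not a witness.
No listed base is a witness for 8911.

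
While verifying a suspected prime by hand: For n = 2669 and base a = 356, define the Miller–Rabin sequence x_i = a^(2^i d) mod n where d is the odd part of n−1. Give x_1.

n − 1 = 2668 = 2^2 · 667, so s = 2 and d = 667.
x_0 = 356^667 mod 2669 = 1614.
x_1 = 1614^2 mod 2669 = 52.

52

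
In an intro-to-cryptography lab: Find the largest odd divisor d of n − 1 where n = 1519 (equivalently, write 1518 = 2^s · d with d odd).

Halving: 1518 → 759; 759 is odd.
So 1518 = 2^1 · 759.

759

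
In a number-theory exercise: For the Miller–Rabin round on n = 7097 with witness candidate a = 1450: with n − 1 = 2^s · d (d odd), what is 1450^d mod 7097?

n − 1 = 7096 = 2^3 · 887, so s = 3 and d = 887.
Repeated squaring mod 7097: 1450^1 ≡ 1450, 1450^2 ≡ 1788, 1450^4 ≡ 3294, 1450^8 ≡ 6220, 1450^16 ≡ 2653, 1450^32 ≡ 5282, 1450^64 ≡ 1217, 1450^128 ≡ 4913, 1450^256 ≡ 672, 1450^512 ≡ 4473.
887 = 512 + 256 + 64 + 32 + 16 + 4 + 2 + 1, so 1450^887 ≡ 4473·672·1217·5282·2653·3294·1788·1450 ≡ 3265 (mod 7097).

3265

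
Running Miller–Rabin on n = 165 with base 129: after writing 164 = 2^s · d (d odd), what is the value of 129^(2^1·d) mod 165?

n − 1 = 164 = 2^2 · 41, so s = 2 and d = 41.
x_0 = 129^41 mod 165 = 129.
x_1 = 129^2 mod 165 = 141.

141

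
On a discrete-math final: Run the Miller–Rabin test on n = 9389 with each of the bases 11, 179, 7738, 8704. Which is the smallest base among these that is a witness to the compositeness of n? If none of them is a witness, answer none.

11

n − 1 = 9388 = 2^2 · 2347, so s = 2 and d = 2347.
Base 11: x_0 = 11^2347 mod 9389 = 1400. x_0 is neither 1 nor 9388, so continue squaring. x_1 = 1400^2 mod 9389 = 7088. Reached i = s−1 = 1 without hitting −1: 11 is a Miller–Rabin witness and 9389 is composite.
Base 179: x_0 = 179^2347 mod 9389 = 1934. x_0 is neither 1 nor 9388, so continue squaring. x_1 = 1934^2 mod 9389 = 3534. Reached i = s−1 = 1 without hitting −1: 179 is a Miller–Rabin witness and 9389 is composite.
Base 7738: x_0 = 7738^2347 mod 9389 = 8112. x_0 is neither 1 nor 9388, so continue squaring. x_1 = 8112^2 mod 9389 = 6432. Reached i = s−1 = 1 without hitting −1: 7738 is a Miller–Rabin witness and 9389 is composite.
Base 8704: x_0 = 8704^2347 mod 9389 = 5390. x_0 is neither 1 nor 9388, so continue squaring. x_1 = 5390^2 mod 9389 = 2534. Reached i = s−1 = 1 without hitting −1: 8704 is a Miller–Rabin witness and 9389 is composite.
The smallest witness among the given bases is 11.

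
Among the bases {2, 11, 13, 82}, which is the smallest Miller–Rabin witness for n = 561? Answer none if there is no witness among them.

n − 1 = 560 = 2^4 · 35, so s = 4 and d = 35.
Base 2: x_0 = 2^35 mod 561 = 263. x_0 is neither 1 nor 560, so continue squaring. x_1 = 263^2 mod 561 = 166. x_2 = 166^2 mod 561 = 67. x_3 = 67^2 mod 561 = 1. x_3 = 1 but x_2 ≠ ±1, a nontrivial square root of 1 — 2 is a witness and 561 is composite.
Base 11: x_0 = 11^35 mod 561 = 209. x_0 is neither 1 nor 560, so continue squaring. x_1 = 209^2 mod 561 = 484. x_2 = 484^2 mod 561 = 319. x_3 = 319^2 mod 561 = 220. Reached i = s−1 = 3 without hitting −1: 11 is a Miller–Rabin witness and 561 is composite.
Base 13: x_0 = 13^35 mod 561 = 208. x_0 is neither 1 nor 560, so continue squaring. x_1 = 208^2 mod 561 = 67. x_2 = 67^2 mod 561 = 1. x_2 = 1 but x_1 ≠ ±1, a nontrivial square root of 1 — 13 is a witness and 561 is composite.
Base 82: x_0 = 82^35 mod 561 = 364. x_0 is neither 1 nor 560, so continue squaring. x_1 = 364^2 mod 561 = 100. x_2 = 100^2 mod 561 = 463. x_3 = 463^2 mod 561 = 67. Reached i = s−1 = 3 without hitting −1: 82 is a Miller–Rabin witness and 561 is composite.
The smallest witness among the given bases is 2.

2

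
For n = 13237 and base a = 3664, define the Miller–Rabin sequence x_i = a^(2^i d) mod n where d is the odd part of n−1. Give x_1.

5426

n − 1 = 13236 = 2^2 · 3309, so s = 2 and d = 3309.
x_0 = 3664^3309 mod 13237 = 1735.
x_1 = 1735^2 mod 13237 = 5426.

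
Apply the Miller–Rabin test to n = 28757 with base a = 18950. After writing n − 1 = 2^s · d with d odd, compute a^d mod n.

n − 1 = 28756 = 2^2 · 7189, so s = 2 and d = 7189.
18950^7189 mod 28757 = 14068.

14068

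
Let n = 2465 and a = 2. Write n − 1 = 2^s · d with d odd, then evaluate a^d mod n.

n − 1 = 2464 = 2^5 · 77, so s = 5 and d = 77.
Repeated squaring mod 2465: 2^1 ≡ 2, 2^2 ≡ 4, 2^4 ≡ 16, 2^8 ≡ 256, 2^16 ≡ 1446, 2^32 ≡ 596, 2^64 ≡ 256.
77 = 64 + 8 + 4 + 1, so 2^77 ≡ 256·256·16·2 ≡ 1902 (mod 2465).

1902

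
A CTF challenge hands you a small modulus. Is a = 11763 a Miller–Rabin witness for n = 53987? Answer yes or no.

no

n − 1 = 53986 = 2^1 · 26993, so s = 1 and d = 26993.
Repeated squaring mod 53987: 11763^1 ≡ 11763, 11763^2 ≡ 53475, 11763^4 ≡ 46196, 11763^8 ≡ 18293, 11763^16 ≡ 22423, 11763^32 ≡ 9998, 11763^64 ≡ 30067, 11763^128 ≡ 12174, 11763^256 ≡ 11961, 11763^512 ≡ 53958, 11763^1024 ≡ 841, 11763^2048 ≡ 5450, 11763^4096 ≡ 9650, 11763^8192 ≡ 48912, 11763^16384 ≡ 3826.
26993 = 16384 + 8192 + 2048 + 256 + 64 + 32 + 16 + 1, so 11763^26993 ≡ 3826·48912·5450·11961·30067·9998·22423·11763 ≡ 53986 (mod 53987).
x_0 = 11763^26993 mod 53987 = 53986.
x_0 = 53986 ≡ −1, so 11763 is not a witness.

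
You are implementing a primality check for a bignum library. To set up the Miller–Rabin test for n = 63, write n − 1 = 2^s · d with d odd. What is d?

31

Halving: 62 → 31; 31 is odd.
So 62 = 2^1 · 31.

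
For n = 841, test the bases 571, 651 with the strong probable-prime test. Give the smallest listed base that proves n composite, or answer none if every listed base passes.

n − 1 = 840 = 2^3 · 105, so s = 3 and d = 105.
Base 571: x_0 = 571^105 mod 841 = 1. x_0 = 1, so 571 is not a witness.
Base 651: x_0 = 651^105 mod 841 = 840. x_0 = 840 ≡ −1, so 651 is not a witness.
No listed base is a witness for 841.

none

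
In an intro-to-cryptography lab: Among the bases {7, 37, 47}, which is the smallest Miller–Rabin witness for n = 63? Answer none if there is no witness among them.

7

n − 1 = 62 = 2^1 · 31, so s = 1 and d = 31.
Base 7: x_0 = 7^31 mod 63 = 7. x_0 ∉ {1, 62} and s = 1, so 7 is a Miller–Rabin witness and 63 is composite.
Base 37: x_0 = 37^31 mod 63 = 37. x_0 ∉ {1, 62} and s = 1, so 37 is a Miller–Rabin witness and 63 is composite.
Base 47: x_0 = 47^31 mod 63 = 47. x_0 ∉ {1, 62} and s = 1, so 47 is a Miller–Rabin witness and 63 is composite.
The smallest witness among the given bases is 7.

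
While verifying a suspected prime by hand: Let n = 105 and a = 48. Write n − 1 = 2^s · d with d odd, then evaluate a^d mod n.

48

n − 1 = 104 = 2^3 · 13, so s = 3 and d = 13.
48^13 mod 105 = 48.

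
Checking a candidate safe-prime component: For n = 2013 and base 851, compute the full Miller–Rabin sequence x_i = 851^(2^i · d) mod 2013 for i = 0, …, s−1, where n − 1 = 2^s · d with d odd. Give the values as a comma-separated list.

n − 1 = 2012 = 2^2 · 503, so s = 2 and d = 503.
x_0 = 851^503 mod 2013 = 1010.
x_1 = 1010^2 mod 2013 = 1522.

1010, 1522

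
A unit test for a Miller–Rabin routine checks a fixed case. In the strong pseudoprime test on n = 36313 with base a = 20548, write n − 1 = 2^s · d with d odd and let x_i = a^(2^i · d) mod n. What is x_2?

1

n − 1 = 36312 = 2^3 · 4539, so s = 3 and d = 4539.
x_0 = 20548^4539 mod 36313 = 3700.
x_1 = 3700^2 mod 36313 = 36312.
x_2 = 36312^2 mod 36313 = 1.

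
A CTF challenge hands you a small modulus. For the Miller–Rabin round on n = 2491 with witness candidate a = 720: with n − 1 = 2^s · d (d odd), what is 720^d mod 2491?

n − 1 = 2490 = 2^1 · 1245, so s = 1 and d = 1245.
Repeated squaring mod 2491: 720^1 ≡ 720, 720^2 ≡ 272, 720^4 ≡ 1745, 720^8 ≡ 1023, 720^16 ≡ 309, 720^32 ≡ 823, 720^64 ≡ 2268, 720^128 ≡ 2400, 720^256 ≡ 808, 720^512 ≡ 222, 720^1024 ≡ 1955.
1245 = 1024 + 128 + 64 + 16 + 8 + 4 + 1, so 720^1245 ≡ 1955·2400·2268·309·1023·1745·720 ≡ 85 (mod 2491).

85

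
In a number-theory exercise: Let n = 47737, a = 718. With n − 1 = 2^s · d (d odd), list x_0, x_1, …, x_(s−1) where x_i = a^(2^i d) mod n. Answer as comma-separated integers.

17020, 12284, 47736

n − 1 = 47736 = 2^3 · 5967, so s = 3 and d = 5967.
x_0 = 718^5967 mod 47737 = 17020.
x_1 = 17020^2 mod 47737 = 12284.
x_2 = 12284^2 mod 47737 = 47736.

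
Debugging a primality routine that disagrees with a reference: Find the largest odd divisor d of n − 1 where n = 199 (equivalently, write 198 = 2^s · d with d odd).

Halving: 198 → 99; 99 is odd.
So 198 = 2^1 · 99.

99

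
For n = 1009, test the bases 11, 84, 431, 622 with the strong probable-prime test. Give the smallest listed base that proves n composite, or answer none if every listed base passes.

n − 1 = 1008 = 2^4 · 63, so s = 4 and d = 63.
Base 11: x_0 = 11^63 mod 1009 = 179. x_0 is neither 1 nor 1008, so continue squaring. x_1 = 179^2 mod 1009 = 762. x_2 = 762^2 mod 1009 = 469. x_3 = 469^2 mod 1009 = 1008. x_3 ≡ −1, so 11 is not a witness.
Base 84: x_0 = 84^63 mod 1009 = 192. x_0 is neither 1 nor 1008, so continue squaring. x_1 = 192^2 mod 1009 = 540. x_2 = 540^2 mod 1009 = 1008. x_2 ≡ −1, so 84 is not a witness.
Base 431: x_0 = 431^63 mod 1009 = 1. x_0 = 1, so 431 is not a witness.
Base 622: x_0 = 622^63 mod 1009 = 204. x_0 is neither 1 nor 1008, so continue squaring. x_1 = 204^2 mod 1009 = 247. x_2 = 247^2 mod 1009 = 469. x_3 = 469^2 mod 1009 = 1008. x_3 ≡ −1, so 622 is not a witness.
No listed base is a witness for 1009.

none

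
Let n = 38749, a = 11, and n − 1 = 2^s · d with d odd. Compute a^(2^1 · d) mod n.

n − 1 = 38748 = 2^2 · 9687, so s = 2 and d = 9687.
x_0 = 11^9687 mod 38749 = 3619.
x_1 = 3619^2 mod 38749 = 38748.

38748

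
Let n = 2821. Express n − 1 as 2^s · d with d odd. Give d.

Halving: 2820 → 1410 → 705; 705 is odd.
So 2820 = 2^2 · 705.

705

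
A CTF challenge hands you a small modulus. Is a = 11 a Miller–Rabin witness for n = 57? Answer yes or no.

yes

n − 1 = 56 = 2^3 · 7, so s = 3 and d = 7.
x_0 = 11^7 mod 57 = 11.
x_0 is neither 1 nor 56, so continue squaring.
x_1 = 11^2 mod 57 = 7.
x_2 = 7^2 mod 57 = 49.
Reached i = s−1 = 2 without hitting −1: 11 is a Miller–Rabin witness and 57 is composite.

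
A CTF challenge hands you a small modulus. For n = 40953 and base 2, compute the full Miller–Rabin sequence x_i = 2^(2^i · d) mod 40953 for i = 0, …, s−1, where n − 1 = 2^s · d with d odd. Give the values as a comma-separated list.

n − 1 = 40952 = 2^3 · 5119, so s = 3 and d = 5119.
x_0 = 2^5119 mod 40953 = 7574.
x_1 = 7574^2 mod 40953 = 31276.
x_2 = 31276^2 mod 40953 = 25771.

7574, 31276, 25771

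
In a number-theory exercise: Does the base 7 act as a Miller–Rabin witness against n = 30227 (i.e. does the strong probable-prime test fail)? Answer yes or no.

yes

n − 1 = 30226 = 2^1 · 15113, so s = 1 and d = 15113.
Repeated squaring mod 30227: 7^1 ≡ 7, 7^2 ≡ 49, 7^4 ≡ 2401, 7^8 ≡ 21671, 7^16 ≡ 25569, 7^32 ≡ 24205, 7^64 ≡ 22311, 7^128 ≡ 2485, 7^256 ≡ 8917, 7^512 ≡ 15879, 7^1024 ≡ 19234, 7^2048 ≡ 28730, 7^4096 ≡ 4211, 7^8192 ≡ 19499.
15113 = 8192 + 4096 + 2048 + 512 + 256 + 8 + 1, so 7^15113 ≡ 19499·4211·28730·15879·8917·21671·7 ≡ 18436 (mod 30227).
x_0 = 7^15113 mod 30227 = 18436.
x_0 ∉ {1, 30226} and s = 1, so 7 is a Miller–Rabin witness and 30227 is composite.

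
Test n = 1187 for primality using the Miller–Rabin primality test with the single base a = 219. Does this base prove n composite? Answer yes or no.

n − 1 = 1186 = 2^1 · 593, so s = 1 and d = 593.
x_0 = 219^593 mod 1187 = 1.
x_0 = 1, so 219 is not a witness.

no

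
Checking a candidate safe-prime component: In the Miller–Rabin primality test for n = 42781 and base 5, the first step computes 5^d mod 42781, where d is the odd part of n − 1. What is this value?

32626

n − 1 = 42780 = 2^2 · 10695, so s = 2 and d = 10695.
5^10695 mod 42781 = 32626.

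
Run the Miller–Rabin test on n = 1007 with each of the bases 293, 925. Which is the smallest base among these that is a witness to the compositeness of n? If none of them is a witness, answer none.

293

n − 1 = 1006 = 2^1 · 503, so s = 1 and d = 503.
Base 293: x_0 = 293^503 mod 1007 = 1000. x_0 ∉ {1, 1006} and s = 1, so 293 is a Miller–Rabin witness and 1007 is composite.
Base 925: x_0 = 925^503 mod 1007 = 649. x_0 ∉ {1, 1006} and s = 1, so 925 is a Miller–Rabin witness and 1007 is composite.
The smallest witness among the given bases is 293.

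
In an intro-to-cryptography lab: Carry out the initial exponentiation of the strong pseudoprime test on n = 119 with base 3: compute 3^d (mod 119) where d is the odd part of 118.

75

n − 1 = 118 = 2^1 · 59, so s = 1 and d = 59.
Repeated squaring mod 119: 3^1 ≡ 3, 3^2 ≡ 9, 3^4 ≡ 81, 3^8 ≡ 16, 3^16 ≡ 18, 3^32 ≡ 86.
59 = 32 + 16 + 8 + 2 + 1, so 3^59 ≡ 86·18·16·9·3 ≡ 75 (mod 119).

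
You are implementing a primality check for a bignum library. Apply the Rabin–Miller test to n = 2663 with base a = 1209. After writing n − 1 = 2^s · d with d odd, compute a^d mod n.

n − 1 = 2662 = 2^1 · 1331, so s = 1 and d = 1331.
Repeated squaring mod 2663: 1209^1 ≡ 1209, 1209^2 ≡ 2357, 1209^4 ≡ 431, 1209^8 ≡ 2014, 1209^16 ≡ 447, 1209^32 ≡ 84, 1209^64 ≡ 1730, 1209^128 ≡ 2351, 1209^256 ≡ 1476, 1209^512 ≡ 242, 1209^1024 ≡ 2641.
1331 = 1024 + 256 + 32 + 16 + 2 + 1, so 1209^1331 ≡ 2641·1476·84·447·2357·1209 ≡ 1 (mod 2663).

1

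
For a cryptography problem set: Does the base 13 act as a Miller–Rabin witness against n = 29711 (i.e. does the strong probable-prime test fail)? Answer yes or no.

n − 1 = 29710 = 2^1 · 14855, so s = 1 and d = 14855.
Repeated squaring mod 29711: 13^1 ≡ 13, 13^2 ≡ 169, 13^4 ≡ 28561, 13^8 ≡ 15216, 13^16 ≡ 18544, 13^32 ≡ 4822, 13^64 ≡ 17682, 13^128 ≡ 4271, 13^256 ≡ 28598, 13^512 ≡ 20618, 13^1024 ≡ 26647, 13^2048 ≡ 29131, 13^4096 ≡ 9579, 13^8192 ≡ 9673.
14855 = 8192 + 4096 + 2048 + 512 + 4 + 2 + 1, so 13^14855 ≡ 9673·9579·29131·20618·28561·169·13 ≡ 13100 (mod 29711).
x_0 = 13^14855 mod 29711 = 13100.
x_0 ∉ {1, 29710} and s = 1, so 13 is a Miller–Rabin witness and 29711 is composite.

yes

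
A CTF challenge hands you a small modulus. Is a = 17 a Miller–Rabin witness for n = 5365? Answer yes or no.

no

n − 1 = 5364 = 2^2 · 1341, so s = 2 and d = 1341.
Repeated squaring mod 5365: 17^1 ≡ 17, 17^2 ≡ 289, 17^4 ≡ 3046, 17^8 ≡ 2031, 17^16 ≡ 4641, 17^32 ≡ 3771, 17^64 ≡ 3191, 17^128 ≡ 5076, 17^256 ≡ 3046, 17^512 ≡ 2031, 17^1024 ≡ 4641.
1341 = 1024 + 256 + 32 + 16 + 8 + 4 + 1, so 17^1341 ≡ 4641·3046·3771·4641·2031·3046·17 ≡ 2337 (mod 5365).
x_0 = 17^1341 mod 5365 = 2337.
x_0 is neither 1 nor 5364, so continue squaring.
x_1 = 2337^2 mod 5365 = 5364.
x_1 ≡ −1, so 17 is not a witness.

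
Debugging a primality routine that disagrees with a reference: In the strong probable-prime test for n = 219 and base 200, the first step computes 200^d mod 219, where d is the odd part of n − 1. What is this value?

n − 1 = 218 = 2^1 · 109, so s = 1 and d = 109.
Repeated squaring mod 219: 200^1 ≡ 200, 200^2 ≡ 142, 200^4 ≡ 16, 200^8 ≡ 37, 200^16 ≡ 55, 200^32 ≡ 178, 200^64 ≡ 148.
109 = 64 + 32 + 8 + 4 + 1, so 200^109 ≡ 148·178·37·16·200 ≡ 200 (mod 219).

200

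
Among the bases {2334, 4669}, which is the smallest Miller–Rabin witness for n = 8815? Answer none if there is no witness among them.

n − 1 = 8814 = 2^1 · 4407, so s = 1 and d = 4407.
Base 2334: x_0 = 2334^4407 mod 8815 = 7079. x_0 ∉ {1, 8814} and s = 1, so 2334 is a Miller–Rabin witness and 8815 is composite.
Base 4669: x_0 = 4669^4407 mod 8815 = 8549. x_0 ∉ {1, 8814} and s = 1, so 4669 is a Miller–Rabin witness and 8815 is composite.
The smallest witness among the given bases is 2334.

2334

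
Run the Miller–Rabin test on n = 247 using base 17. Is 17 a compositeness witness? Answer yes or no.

yes

n − 1 = 246 = 2^1 · 123, so s = 1 and d = 123.
x_0 = 17^123 mod 247 = 64.
x_0 ∉ {1, 246} and s = 1, so 17 is a Miller–Rabin witness and 247 is composite.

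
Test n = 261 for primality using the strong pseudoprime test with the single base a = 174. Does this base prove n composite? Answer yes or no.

n − 1 = 260 = 2^2 · 65, so s = 2 and d = 65.
x_0 = 174^65 mod 261 = 0.
x_0 is neither 1 nor 260, so continue squaring.
x_1 = 0^2 mod 261 = 0.
Reached i = s−1 = 1 without hitting −1: 174 is a Miller–Rabin witness and 261 is composite.

yes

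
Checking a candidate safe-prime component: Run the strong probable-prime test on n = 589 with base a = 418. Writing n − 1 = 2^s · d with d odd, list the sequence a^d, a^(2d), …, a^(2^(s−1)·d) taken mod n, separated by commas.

209, 95

n − 1 = 588 = 2^2 · 147, so s = 2 and d = 147.
x_0 = 418^147 mod 589 = 209.
x_1 = 209^2 mod 589 = 95.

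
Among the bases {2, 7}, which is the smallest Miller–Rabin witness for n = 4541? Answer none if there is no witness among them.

2

n − 1 = 4540 = 2^2 · 1135, so s = 2 and d = 1135.
Base 2: x_0 = 2^1135 mod 4541 = 2301. x_0 is neither 1 nor 4540, so continue squaring. x_1 = 2301^2 mod 4541 = 4336. Reached i = s−1 = 1 without hitting −1: 2 is a Miller–Rabin witness and 4541 is composite.
Base 7: x_0 = 7^1135 mod 4541 = 3902. x_0 is neither 1 nor 4540, so continue squaring. x_1 = 3902^2 mod 4541 = 4172. Reached i = s−1 = 1 without hitting −1: 7 is a Miller–Rabin witness and 4541 is composite.
The smallest witness among the given bases is 2.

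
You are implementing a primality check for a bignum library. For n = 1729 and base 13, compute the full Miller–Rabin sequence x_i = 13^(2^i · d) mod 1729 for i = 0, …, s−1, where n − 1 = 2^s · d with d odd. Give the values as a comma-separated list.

n − 1 = 1728 = 2^6 · 27, so s = 6 and d = 27.
x_0 = 13^27 mod 1729 = 1196.
x_1 = 1196^2 mod 1729 = 533.
x_2 = 533^2 mod 1729 = 533.
x_3 = 533^2 mod 1729 = 533.
x_4 = 533^2 mod 1729 = 533.
x_5 = 533^2 mod 1729 = 533.

1196, 533, 533, 533, 533, 533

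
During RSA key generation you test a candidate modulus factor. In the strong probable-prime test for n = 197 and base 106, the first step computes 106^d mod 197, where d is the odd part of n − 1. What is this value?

183

n − 1 = 196 = 2^2 · 49, so s = 2 and d = 49.
106^49 mod 197 = 183.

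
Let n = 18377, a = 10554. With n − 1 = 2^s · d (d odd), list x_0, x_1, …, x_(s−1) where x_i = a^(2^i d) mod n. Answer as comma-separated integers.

258, 11433, 16265

n − 1 = 18376 = 2^3 · 2297, so s = 3 and d = 2297.
x_0 = 10554^2297 mod 18377 = 258.
x_1 = 258^2 mod 18377 = 11433.
x_2 = 11433^2 mod 18377 = 16265.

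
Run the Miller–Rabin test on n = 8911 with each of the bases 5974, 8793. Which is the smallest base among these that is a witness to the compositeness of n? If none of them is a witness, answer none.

n − 1 = 8910 = 2^1 · 4455, so s = 1 and d = 4455.
Base 5974: x_0 = 5974^4455 mod 8911 = 8910. x_0 = 8910 ≡ −1, so 5974 is not a witness.
Base 8793: x_0 = 8793^4455 mod 8911 = 6098. x_0 ∉ {1, 8910} and s = 1, so 8793 is a Miller–Rabin witness and 8911 is composite.
The smallest witness among the given bases is 8793.

8793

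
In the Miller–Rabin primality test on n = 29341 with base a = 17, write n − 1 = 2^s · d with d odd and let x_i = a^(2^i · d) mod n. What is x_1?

n − 1 = 29340 = 2^2 · 7335, so s = 2 and d = 7335.
x_0 = 17^7335 mod 29341 = 23230.
x_1 = 23230^2 mod 29341 = 22569.

22569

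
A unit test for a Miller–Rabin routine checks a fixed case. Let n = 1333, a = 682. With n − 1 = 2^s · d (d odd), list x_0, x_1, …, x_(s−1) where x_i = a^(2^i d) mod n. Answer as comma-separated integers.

558, 775

n − 1 = 1332 = 2^2 · 333, so s = 2 and d = 333.
x_0 = 682^333 mod 1333 = 558.
x_1 = 558^2 mod 1333 = 775.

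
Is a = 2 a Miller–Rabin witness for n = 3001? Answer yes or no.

n − 1 = 3000 = 2^3 · 375, so s = 3 and d = 375.
x_0 = 2^375 mod 3001 = 1648.
x_0 is neither 1 nor 3000, so continue squaring.
x_1 = 1648^2 mod 3001 = 3000.
x_1 ≡ −1, so 2 is not a witness.

no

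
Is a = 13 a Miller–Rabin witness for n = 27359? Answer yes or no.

n − 1 = 27358 = 2^1 · 13679, so s = 1 and d = 13679.
x_0 = 13^13679 mod 27359 = 23036.
x_0 ∉ {1, 27358} and s = 1, so 13 is a Miller–Rabin witness and 27359 is composite.

yes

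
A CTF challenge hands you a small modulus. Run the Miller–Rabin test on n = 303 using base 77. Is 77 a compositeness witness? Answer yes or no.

n − 1 = 302 = 2^1 · 151, so s = 1 and d = 151.
x_0 = 77^151 mod 303 = 77.
x_0 ∉ {1, 302} and s = 1, so 77 is a Miller–Rabin witness and 303 is composite.

yes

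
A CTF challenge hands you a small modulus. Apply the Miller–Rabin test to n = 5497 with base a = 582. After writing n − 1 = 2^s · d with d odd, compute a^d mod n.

n − 1 = 5496 = 2^3 · 687, so s = 3 and d = 687.
Repeated squaring mod 5497: 582^1 ≡ 582, 582^2 ≡ 3407, 582^4 ≡ 3482, 582^8 ≡ 3439, 582^16 ≡ 2674, 582^32 ≡ 4176, 582^64 ≡ 2492, 582^128 ≡ 3951, 582^256 ≡ 4418, 582^512 ≡ 4374.
687 = 512 + 128 + 32 + 8 + 4 + 2 + 1, so 582^687 ≡ 4374·3951·4176·3439·3482·3407·582 ≡ 4755 (mod 5497).

4755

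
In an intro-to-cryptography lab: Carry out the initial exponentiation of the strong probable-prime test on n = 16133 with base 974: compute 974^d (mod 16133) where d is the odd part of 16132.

974

n − 1 = 16132 = 2^2 · 4033, so s = 2 and d = 4033.
Repeated squaring mod 16133: 974^1 ≡ 974, 974^2 ≡ 12962, 974^4 ≡ 4382, 974^8 ≡ 3654, 974^16 ≡ 9725, 974^32 ≡ 3979, 974^64 ≡ 5968, 974^128 ≡ 11493, 974^256 ≡ 8178, 974^512 ≡ 8399, 974^1024 ≡ 9725, 974^2048 ≡ 3979.
4033 = 2048 + 1024 + 512 + 256 + 128 + 64 + 1, so 974^4033 ≡ 3979·9725·8399·8178·11493·5968·974 ≡ 974 (mod 16133).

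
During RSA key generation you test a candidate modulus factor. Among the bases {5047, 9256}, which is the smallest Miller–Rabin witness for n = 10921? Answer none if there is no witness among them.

5047

n − 1 = 10920 = 2^3 · 1365, so s = 3 and d = 1365.
Base 5047: x_0 = 5047^1365 mod 10921 = 893. x_0 is neither 1 nor 10920, so continue squaring. x_1 = 893^2 mod 10921 = 216. x_2 = 216^2 mod 10921 = 2972. Reached i = s−1 = 2 without hitting −1: 5047 is a Miller–Rabin witness and 10921 is composite.
Base 9256: x_0 = 9256^1365 mod 10921 = 9067. x_0 is neither 1 nor 10920, so continue squaring. x_1 = 9067^2 mod 10921 = 8122. x_2 = 8122^2 mod 10921 = 4044. Reached i = s−1 = 2 without hitting −1: 9256 is a Miller–Rabin witness and 10921 is composite.
The smallest witness among the given bases is 5047.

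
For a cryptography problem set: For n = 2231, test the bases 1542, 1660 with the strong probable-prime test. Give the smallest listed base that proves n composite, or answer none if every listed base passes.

n − 1 = 2230 = 2^1 · 1115, so s = 1 and d = 1115.
Base 1542: x_0 = 1542^1115 mod 2231 = 1266. x_0 ∉ {1, 2230} and s = 1, so 1542 is a Miller–Rabin witness and 2231 is composite.
Base 1660: x_0 = 1660^1115 mod 2231 = 95. x_0 ∉ {1, 2230} and s = 1, so 1660 is a Miller–Rabin witness and 2231 is composite.
The smallest witness among the given bases is 1542.

1542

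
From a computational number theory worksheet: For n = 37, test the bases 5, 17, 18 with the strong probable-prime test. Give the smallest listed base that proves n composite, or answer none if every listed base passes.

n − 1 = 36 = 2^2 · 9, so s = 2 and d = 9.
Base 5: x_0 = 5^9 mod 37 = 6. x_0 is neither 1 nor 36, so continue squaring. x_1 = 6^2 mod 37 = 36. x_1 ≡ −1, so 5 is not a witness.
Base 17: x_0 = 17^9 mod 37 = 6. x_0 is neither 1 nor 36, so continue squaring. x_1 = 6^2 mod 37 = 36. x_1 ≡ −1, so 17 is not a witness.
Base 18: x_0 = 18^9 mod 37 = 31. x_0 is neither 1 nor 36, so continue squaring. x_1 = 31^2 mod 37 = 36. x_1 ≡ −1, so 18 is not a witness.
No listed base is a witness for 37.

none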